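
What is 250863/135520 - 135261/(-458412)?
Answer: 11110765023/5176999520 ≈ 2.1462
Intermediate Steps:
250863/135520 - 135261/(-458412) = 250863*(1/135520) - 135261*(-1/458412) = 250863/135520 + 45087/152804 = 11110765023/5176999520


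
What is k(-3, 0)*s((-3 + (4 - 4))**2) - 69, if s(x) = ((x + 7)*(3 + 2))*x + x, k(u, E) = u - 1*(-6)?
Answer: 2118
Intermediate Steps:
k(u, E) = 6 + u (k(u, E) = u + 6 = 6 + u)
s(x) = x + x*(35 + 5*x) (s(x) = ((7 + x)*5)*x + x = (35 + 5*x)*x + x = x*(35 + 5*x) + x = x + x*(35 + 5*x))
k(-3, 0)*s((-3 + (4 - 4))**2) - 69 = (6 - 3)*((-3 + (4 - 4))**2*(36 + 5*(-3 + (4 - 4))**2)) - 69 = 3*((-3 + 0)**2*(36 + 5*(-3 + 0)**2)) - 69 = 3*((-3)**2*(36 + 5*(-3)**2)) - 69 = 3*(9*(36 + 5*9)) - 69 = 3*(9*(36 + 45)) - 69 = 3*(9*81) - 69 = 3*729 - 69 = 2187 - 69 = 2118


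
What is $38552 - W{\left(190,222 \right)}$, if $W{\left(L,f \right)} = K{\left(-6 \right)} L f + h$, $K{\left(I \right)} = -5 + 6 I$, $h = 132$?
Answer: $1767800$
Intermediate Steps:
$W{\left(L,f \right)} = 132 - 41 L f$ ($W{\left(L,f \right)} = \left(-5 + 6 \left(-6\right)\right) L f + 132 = \left(-5 - 36\right) L f + 132 = - 41 L f + 132 = 132 - 41 L f$)
$38552 - W{\left(190,222 \right)} = 38552 - \left(132 - 7790 \cdot 222\right) = 38552 - \left(132 - 1729380\right) = 38552 - -1729248 = 38552 + 1729248 = 1767800$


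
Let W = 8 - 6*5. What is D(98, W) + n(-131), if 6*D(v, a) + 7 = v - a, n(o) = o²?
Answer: 103079/6 ≈ 17180.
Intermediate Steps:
W = -22 (W = 8 - 30 = -22)
D(v, a) = -7/6 - a/6 + v/6 (D(v, a) = -7/6 + (v - a)/6 = -7/6 + (-a/6 + v/6) = -7/6 - a/6 + v/6)
D(98, W) + n(-131) = (-7/6 - ⅙*(-22) + (⅙)*98) + (-131)² = (-7/6 + 11/3 + 49/3) + 17161 = 113/6 + 17161 = 103079/6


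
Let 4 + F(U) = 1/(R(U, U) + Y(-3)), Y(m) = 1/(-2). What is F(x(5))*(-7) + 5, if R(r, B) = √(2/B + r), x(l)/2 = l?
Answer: 6497/199 - 28*√255/199 ≈ 30.401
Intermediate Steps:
Y(m) = -½
x(l) = 2*l
R(r, B) = √(r + 2/B)
F(U) = -4 + 1/(-½ + √(U + 2/U)) (F(U) = -4 + 1/(√(U + 2/U) - ½) = -4 + 1/(-½ + √(U + 2/U)))
F(x(5))*(-7) + 5 = (2*(3 - 4*√(2*5 + 2/((2*5))))/(-1 + 2*√(2*5 + 2/((2*5)))))*(-7) + 5 = (2*(3 - 4*√(10 + 2/10))/(-1 + 2*√(10 + 2/10)))*(-7) + 5 = (2*(3 - 4*√(10 + 2*(⅒)))/(-1 + 2*√(10 + 2*(⅒))))*(-7) + 5 = (2*(3 - 4*√(10 + ⅕))/(-1 + 2*√(10 + ⅕)))*(-7) + 5 = (2*(3 - 4*√255/5)/(-1 + 2*√(51/5)))*(-7) + 5 = (2*(3 - 4*√255/5)/(-1 + 2*(√255/5)))*(-7) + 5 = (2*(3 - 4*√255/5)/(-1 + 2*√255/5))*(-7) + 5 = -14*(3 - 4*√255/5)/(-1 + 2*√255/5) + 5 = 5 - 14*(3 - 4*√255/5)/(-1 + 2*√255/5)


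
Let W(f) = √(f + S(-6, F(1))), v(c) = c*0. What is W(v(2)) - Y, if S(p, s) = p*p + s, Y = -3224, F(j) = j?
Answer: 3224 + √37 ≈ 3230.1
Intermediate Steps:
v(c) = 0
S(p, s) = s + p² (S(p, s) = p² + s = s + p²)
W(f) = √(37 + f) (W(f) = √(f + (1 + (-6)²)) = √(f + (1 + 36)) = √(f + 37) = √(37 + f))
W(v(2)) - Y = √(37 + 0) - 1*(-3224) = √37 + 3224 = 3224 + √37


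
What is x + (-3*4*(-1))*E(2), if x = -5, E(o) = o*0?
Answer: -5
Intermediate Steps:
E(o) = 0
x + (-3*4*(-1))*E(2) = -5 + (-3*4*(-1))*0 = -5 - 12*(-1)*0 = -5 + 12*0 = -5 + 0 = -5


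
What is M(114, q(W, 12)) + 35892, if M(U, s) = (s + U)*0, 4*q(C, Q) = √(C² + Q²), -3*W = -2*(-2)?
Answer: 35892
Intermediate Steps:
W = -4/3 (W = -(-2)*(-2)/3 = -⅓*4 = -4/3 ≈ -1.3333)
q(C, Q) = √(C² + Q²)/4
M(U, s) = 0 (M(U, s) = (U + s)*0 = 0)
M(114, q(W, 12)) + 35892 = 0 + 35892 = 35892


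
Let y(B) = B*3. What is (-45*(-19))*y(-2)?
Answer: -5130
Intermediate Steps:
y(B) = 3*B
(-45*(-19))*y(-2) = (-45*(-19))*(3*(-2)) = 855*(-6) = -5130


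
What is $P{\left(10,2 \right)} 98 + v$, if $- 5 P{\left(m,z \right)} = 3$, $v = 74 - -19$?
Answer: $\frac{171}{5} \approx 34.2$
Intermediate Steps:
$v = 93$ ($v = 74 + 19 = 93$)
$P{\left(m,z \right)} = - \frac{3}{5}$ ($P{\left(m,z \right)} = \left(- \frac{1}{5}\right) 3 = - \frac{3}{5}$)
$P{\left(10,2 \right)} 98 + v = \left(- \frac{3}{5}\right) 98 + 93 = - \frac{294}{5} + 93 = \frac{171}{5}$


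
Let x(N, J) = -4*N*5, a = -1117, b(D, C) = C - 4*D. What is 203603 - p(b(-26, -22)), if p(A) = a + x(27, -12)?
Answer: 205260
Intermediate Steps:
x(N, J) = -20*N
p(A) = -1657 (p(A) = -1117 - 20*27 = -1117 - 540 = -1657)
203603 - p(b(-26, -22)) = 203603 - 1*(-1657) = 203603 + 1657 = 205260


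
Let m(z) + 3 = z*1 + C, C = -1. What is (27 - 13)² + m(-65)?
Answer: 127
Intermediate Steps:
m(z) = -4 + z (m(z) = -3 + (z*1 - 1) = -3 + (z - 1) = -3 + (-1 + z) = -4 + z)
(27 - 13)² + m(-65) = (27 - 13)² + (-4 - 65) = 14² - 69 = 196 - 69 = 127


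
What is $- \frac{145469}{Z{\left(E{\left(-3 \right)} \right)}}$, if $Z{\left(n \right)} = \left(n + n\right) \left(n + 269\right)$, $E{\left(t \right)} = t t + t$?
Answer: $- \frac{145469}{3300} \approx -44.082$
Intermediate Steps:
$E{\left(t \right)} = t + t^{2}$ ($E{\left(t \right)} = t^{2} + t = t + t^{2}$)
$Z{\left(n \right)} = 2 n \left(269 + n\right)$
$- \frac{145469}{Z{\left(E{\left(-3 \right)} \right)}} = - \frac{145469}{2 \left(- 3 \left(1 - 3\right)\right) \left(269 - 3 \left(1 - 3\right)\right)} = - \frac{145469}{2 \left(\left(-3\right) \left(-2\right)\right) \left(269 - -6\right)} = - \frac{145469}{2 \cdot 6 \left(269 + 6\right)} = - \frac{145469}{2 \cdot 6 \cdot 275} = - \frac{145469}{3300}$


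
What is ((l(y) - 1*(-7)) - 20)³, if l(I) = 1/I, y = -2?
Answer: -19683/8 ≈ -2460.4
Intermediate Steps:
l(I) = 1/I
((l(y) - 1*(-7)) - 20)³ = ((1/(-2) - 1*(-7)) - 20)³ = ((-½ + 7) - 20)³ = (13/2 - 20)³ = (-27/2)³ = -19683/8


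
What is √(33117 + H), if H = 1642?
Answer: √34759 ≈ 186.44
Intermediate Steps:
√(33117 + H) = √(33117 + 1642) = √34759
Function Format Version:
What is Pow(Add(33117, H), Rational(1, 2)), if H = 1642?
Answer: Pow(34759, Rational(1, 2)) ≈ 186.44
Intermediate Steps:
Pow(Add(33117, H), Rational(1, 2)) = Pow(Add(33117, 1642), Rational(1, 2)) = Pow(34759, Rational(1, 2))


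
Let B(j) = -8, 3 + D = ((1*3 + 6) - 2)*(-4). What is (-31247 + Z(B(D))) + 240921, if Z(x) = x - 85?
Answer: 209581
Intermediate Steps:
D = -31 (D = -3 + ((1*3 + 6) - 2)*(-4) = -3 + ((3 + 6) - 2)*(-4) = -3 + (9 - 2)*(-4) = -3 + 7*(-4) = -3 - 28 = -31)
Z(x) = -85 + x
(-31247 + Z(B(D))) + 240921 = (-31247 + (-85 - 8)) + 240921 = (-31247 - 93) + 240921 = -31340 + 240921 = 209581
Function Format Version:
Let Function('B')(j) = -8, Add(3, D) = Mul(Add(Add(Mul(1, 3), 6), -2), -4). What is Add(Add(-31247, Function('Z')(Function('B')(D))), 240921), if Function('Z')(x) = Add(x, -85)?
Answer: 209581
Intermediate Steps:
D = -31 (D = Add(-3, Mul(Add(Add(Mul(1, 3), 6), -2), -4)) = Add(-3, Mul(Add(Add(3, 6), -2), -4)) = Add(-3, Mul(Add(9, -2), -4)) = Add(-3, Mul(7, -4)) = Add(-3, -28) = -31)
Function('Z')(x) = Add(-85, x)
Add(Add(-31247, Function('Z')(Function('B')(D))), 240921) = Add(Add(-31247, Add(-85, -8)), 240921) = Add(Add(-31247, -93), 240921) = Add(-31340, 240921) = 209581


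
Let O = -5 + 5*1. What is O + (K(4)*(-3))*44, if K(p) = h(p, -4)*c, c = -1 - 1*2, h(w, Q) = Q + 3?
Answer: -396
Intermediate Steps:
h(w, Q) = 3 + Q
c = -3 (c = -1 - 2 = -3)
O = 0 (O = -5 + 5 = 0)
K(p) = 3 (K(p) = (3 - 4)*(-3) = -1*(-3) = 3)
O + (K(4)*(-3))*44 = 0 + (3*(-3))*44 = 0 - 9*44 = 0 - 396 = -396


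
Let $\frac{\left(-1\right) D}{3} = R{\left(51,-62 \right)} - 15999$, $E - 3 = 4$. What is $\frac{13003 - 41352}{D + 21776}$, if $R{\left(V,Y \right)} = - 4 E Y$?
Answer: $- \frac{28349}{64565} \approx -0.43908$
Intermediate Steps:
$E = 7$ ($E = 3 + 4 = 7$)
$R{\left(V,Y \right)} = - 28 Y$ ($R{\left(V,Y \right)} = \left(-4\right) 7 Y = - 28 Y$)
$D = 42789$ ($D = - 3 \left(\left(-28\right) \left(-62\right) - 15999\right) = - 3 \left(1736 - 15999\right) = \left(-3\right) \left(-14263\right) = 42789$)
$\frac{13003 - 41352}{D + 21776} = \frac{13003 - 41352}{42789 + 21776} = - \frac{28349}{64565}$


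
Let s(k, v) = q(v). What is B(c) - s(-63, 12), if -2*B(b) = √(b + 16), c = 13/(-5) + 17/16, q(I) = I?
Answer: -12 - √5785/40 ≈ -13.901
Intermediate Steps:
s(k, v) = v
c = -123/80 (c = 13*(-⅕) + 17*(1/16) = -13/5 + 17/16 = -123/80 ≈ -1.5375)
B(b) = -√(16 + b)/2 (B(b) = -√(b + 16)/2 = -√(16 + b)/2)
B(c) - s(-63, 12) = -√(16 - 123/80)/2 - 1*12 = -√5785/40 - 12 = -12 - √5785/40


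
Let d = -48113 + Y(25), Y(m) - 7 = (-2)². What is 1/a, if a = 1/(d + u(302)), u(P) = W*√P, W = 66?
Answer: -48102 + 66*√302 ≈ -46955.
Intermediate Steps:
Y(m) = 11 (Y(m) = 7 + (-2)² = 7 + 4 = 11)
u(P) = 66*√P
d = -48102 (d = -48113 + 11 = -48102)
a = 1/(-48102 + 66*√302) ≈ -2.1297e-5
1/a = 1/(-8017/385414482 - 11*√302/385414482)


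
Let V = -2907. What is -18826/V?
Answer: 18826/2907 ≈ 6.4761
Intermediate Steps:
-18826/V = -18826/(-2907) = -18826*(-1/2907) = 18826/2907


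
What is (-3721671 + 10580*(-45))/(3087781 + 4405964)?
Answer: -1399257/2497915 ≈ -0.56017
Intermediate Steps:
(-3721671 + 10580*(-45))/(3087781 + 4405964) = (-3721671 - 476100)/7493745 = -4197771*1/7493745 = -1399257/2497915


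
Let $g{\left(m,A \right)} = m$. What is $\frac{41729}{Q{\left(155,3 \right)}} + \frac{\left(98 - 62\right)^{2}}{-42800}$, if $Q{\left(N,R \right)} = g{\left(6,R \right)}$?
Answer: $\frac{111624589}{16050} \approx 6954.8$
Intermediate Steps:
$Q{\left(N,R \right)} = 6$
$\frac{41729}{Q{\left(155,3 \right)}} + \frac{\left(98 - 62\right)^{2}}{-42800} = \frac{41729}{6} + \frac{\left(98 - 62\right)^{2}}{-42800} = 41729 \cdot \frac{1}{6} + 36^{2} \left(- \frac{1}{42800}\right) = \frac{41729}{6} + 1296 \left(- \frac{1}{42800}\right) = \frac{41729}{6} - \frac{81}{2675} = \frac{111624589}{16050}$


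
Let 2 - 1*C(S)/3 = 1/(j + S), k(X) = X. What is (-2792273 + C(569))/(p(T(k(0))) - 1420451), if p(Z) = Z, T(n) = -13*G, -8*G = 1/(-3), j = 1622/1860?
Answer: 35516363033208/18067495884097 ≈ 1.9658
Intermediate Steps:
j = 811/930 (j = 1622*(1/1860) = 811/930 ≈ 0.87204)
C(S) = 6 - 3/(811/930 + S)
G = 1/24 (G = -1/(8*(-3)) = -(-1)/(8*3) = -⅛*(-⅓) = 1/24 ≈ 0.041667)
T(n) = -13/24 (T(n) = -13*1/24 = -13/24)
(-2792273 + C(569))/(p(T(k(0))) - 1420451) = (-2792273 + 12*(173 + 465*569)/(811 + 930*569))/(-13/24 - 1420451) = (-2792273 + 12*(173 + 264585)/(811 + 529170))/(-34090837/24) = (-2792273 + 12*264758/529981)*(-24/34090837) = (-2792273 + 12*(1/529981)*264758)*(-24/34090837) = (-2792273 + 3177096/529981)*(-24/34090837) = -1479848459717/529981*(-24/34090837) = 35516363033208/18067495884097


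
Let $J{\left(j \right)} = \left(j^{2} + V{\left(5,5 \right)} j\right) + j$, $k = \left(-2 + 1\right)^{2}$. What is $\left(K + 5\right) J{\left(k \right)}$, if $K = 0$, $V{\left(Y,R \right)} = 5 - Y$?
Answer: $10$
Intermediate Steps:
$k = 1$ ($k = \left(-1\right)^{2} = 1$)
$J{\left(j \right)} = j + j^{2}$ ($J{\left(j \right)} = \left(j^{2} + \left(5 - 5\right) j\right) + j = \left(j^{2} + 0 j\right) + j = \left(j^{2} + 0\right) + j = j^{2} + j = j + j^{2}$)
$\left(K + 5\right) J{\left(k \right)} = \left(0 + 5\right) 1 \left(1 + 1\right) = 5 \cdot 1 \cdot 2 = 5 \cdot 2 = 10$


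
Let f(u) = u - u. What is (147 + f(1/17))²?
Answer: 21609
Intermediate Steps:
f(u) = 0
(147 + f(1/17))² = (147 + 0)² = 147² = 21609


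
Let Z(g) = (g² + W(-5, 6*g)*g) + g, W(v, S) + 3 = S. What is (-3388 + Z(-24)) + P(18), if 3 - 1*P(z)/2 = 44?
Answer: 610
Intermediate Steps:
W(v, S) = -3 + S
P(z) = -82 (P(z) = 6 - 2*44 = 6 - 88 = -82)
Z(g) = g + g² + g*(-3 + 6*g) (Z(g) = (g² + (-3 + 6*g)*g) + g = (g² + g*(-3 + 6*g)) + g = g + g² + g*(-3 + 6*g))
(-3388 + Z(-24)) + P(18) = (-3388 - 24*(-2 + 7*(-24))) - 82 = (-3388 - 24*(-2 - 168)) - 82 = (-3388 - 24*(-170)) - 82 = (-3388 + 4080) - 82 = 692 - 82 = 610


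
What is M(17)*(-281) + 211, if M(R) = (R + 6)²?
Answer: -148438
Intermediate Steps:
M(R) = (6 + R)²
M(17)*(-281) + 211 = (6 + 17)²*(-281) + 211 = 23²*(-281) + 211 = 529*(-281) + 211 = -148649 + 211 = -148438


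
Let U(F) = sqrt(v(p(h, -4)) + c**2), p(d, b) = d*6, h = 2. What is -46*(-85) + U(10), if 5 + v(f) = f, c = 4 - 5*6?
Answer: 3910 + sqrt(683) ≈ 3936.1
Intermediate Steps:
c = -26 (c = 4 - 30 = -26)
p(d, b) = 6*d
v(f) = -5 + f
U(F) = sqrt(683) (U(F) = sqrt((-5 + 6*2) + (-26)**2) = sqrt((-5 + 12) + 676) = sqrt(7 + 676) = sqrt(683))
-46*(-85) + U(10) = -46*(-85) + sqrt(683) = 3910 + sqrt(683)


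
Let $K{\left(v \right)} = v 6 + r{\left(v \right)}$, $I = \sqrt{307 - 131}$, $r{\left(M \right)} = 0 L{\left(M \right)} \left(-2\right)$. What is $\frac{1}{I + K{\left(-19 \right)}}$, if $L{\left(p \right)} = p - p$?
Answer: $- \frac{57}{6410} - \frac{\sqrt{11}}{3205} \approx -0.0099272$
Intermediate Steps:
$L{\left(p \right)} = 0$
$r{\left(M \right)} = 0$ ($r{\left(M \right)} = 0 \cdot 0 \left(-2\right) = 0 \left(-2\right) = 0$)
$I = 4 \sqrt{11}$ ($I = \sqrt{176} = 4 \sqrt{11} \approx 13.266$)
$K{\left(v \right)} = 6 v$ ($K{\left(v \right)} = v 6 + 0 = 6 v + 0 = 6 v$)
$\frac{1}{I + K{\left(-19 \right)}} = \frac{1}{4 \sqrt{11} + 6 \left(-19\right)} = \frac{1}{4 \sqrt{11} - 114} = \frac{1}{-114 + 4 \sqrt{11}}$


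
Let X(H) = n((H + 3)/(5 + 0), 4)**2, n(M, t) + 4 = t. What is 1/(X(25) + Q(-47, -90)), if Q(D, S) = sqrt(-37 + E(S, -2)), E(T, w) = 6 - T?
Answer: sqrt(59)/59 ≈ 0.13019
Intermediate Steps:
n(M, t) = -4 + t
Q(D, S) = sqrt(-31 - S) (Q(D, S) = sqrt(-37 + (6 - S)) = sqrt(-31 - S))
X(H) = 0 (X(H) = (-4 + 4)**2 = 0**2 = 0)
1/(X(25) + Q(-47, -90)) = 1/(0 + sqrt(-31 - 1*(-90))) = 1/(0 + sqrt(-31 + 90)) = 1/(0 + sqrt(59)) = 1/(sqrt(59)) = sqrt(59)/59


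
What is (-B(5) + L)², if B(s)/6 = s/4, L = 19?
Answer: 529/4 ≈ 132.25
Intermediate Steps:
B(s) = 3*s/2 (B(s) = 6*(s/4) = 3*s/2)
(-B(5) + L)² = (-3*5/2 + 19)² = (-1*15/2 + 19)² = (-15/2 + 19)² = (23/2)² = 529/4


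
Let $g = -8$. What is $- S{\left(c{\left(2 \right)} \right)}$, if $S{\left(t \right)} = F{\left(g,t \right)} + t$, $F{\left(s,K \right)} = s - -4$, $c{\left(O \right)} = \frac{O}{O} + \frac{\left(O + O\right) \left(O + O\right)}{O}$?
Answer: $-5$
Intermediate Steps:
$c{\left(O \right)} = 1 + 4 O$ ($c{\left(O \right)} = 1 + \frac{2 O 2 O}{O} = 1 + \frac{4 O^{2}}{O} = 1 + 4 O$)
$F{\left(s,K \right)} = 4 + s$ ($F{\left(s,K \right)} = s + 4 = 4 + s$)
$S{\left(t \right)} = -4 + t$ ($S{\left(t \right)} = \left(4 - 8\right) + t = -4 + t$)
$- S{\left(c{\left(2 \right)} \right)} = - (-4 + \left(1 + 4 \cdot 2\right)) = - (-4 + \left(1 + 8\right)) = - (-4 + 9) = \left(-1\right) 5 = -5$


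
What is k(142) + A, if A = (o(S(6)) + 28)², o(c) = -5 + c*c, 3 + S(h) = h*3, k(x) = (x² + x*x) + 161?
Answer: 101993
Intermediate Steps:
k(x) = 161 + 2*x² (k(x) = (x² + x²) + 161 = 2*x² + 161 = 161 + 2*x²)
S(h) = -3 + 3*h (S(h) = -3 + h*3 = -3 + 3*h)
o(c) = -5 + c²
A = 61504 (A = ((-5 + (-3 + 3*6)²) + 28)² = ((-5 + (-3 + 18)²) + 28)² = ((-5 + 15²) + 28)² = ((-5 + 225) + 28)² = (220 + 28)² = 248² = 61504)
k(142) + A = (161 + 2*142²) + 61504 = (161 + 2*20164) + 61504 = (161 + 40328) + 61504 = 40489 + 61504 = 101993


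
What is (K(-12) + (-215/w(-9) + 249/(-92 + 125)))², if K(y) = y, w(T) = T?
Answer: 3701776/9801 ≈ 377.69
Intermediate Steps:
(K(-12) + (-215/w(-9) + 249/(-92 + 125)))² = (-12 + (-215/(-9) + 249/(-92 + 125)))² = (-12 + (-215*(-⅑) + 249/33))² = (-12 + (215/9 + 249*(1/33)))² = (-12 + (215/9 + 83/11))² = (-12 + 3112/99)² = (1924/99)² = 3701776/9801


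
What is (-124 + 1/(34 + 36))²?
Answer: 75325041/4900 ≈ 15372.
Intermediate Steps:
(-124 + 1/(34 + 36))² = (-124 + 1/70)² = (-8679/70)² = 75325041/4900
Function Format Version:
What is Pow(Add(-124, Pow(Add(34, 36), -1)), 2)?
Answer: Rational(75325041, 4900) ≈ 15372.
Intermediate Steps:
Pow(Add(-124, Pow(Add(34, 36), -1)), 2) = Pow(Add(-124, Pow(70, -1)), 2) = Pow(Add(-124, Rational(1, 70)), 2) = Pow(Rational(-8679, 70), 2) = Rational(75325041, 4900)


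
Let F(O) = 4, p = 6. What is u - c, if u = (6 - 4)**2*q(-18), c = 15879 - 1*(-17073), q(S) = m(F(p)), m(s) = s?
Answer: -32936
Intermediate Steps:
q(S) = 4
c = 32952 (c = 15879 + 17073 = 32952)
u = 16 (u = (6 - 4)**2*4 = 2**2*4 = 4*4 = 16)
u - c = 16 - 1*32952 = 16 - 32952 = -32936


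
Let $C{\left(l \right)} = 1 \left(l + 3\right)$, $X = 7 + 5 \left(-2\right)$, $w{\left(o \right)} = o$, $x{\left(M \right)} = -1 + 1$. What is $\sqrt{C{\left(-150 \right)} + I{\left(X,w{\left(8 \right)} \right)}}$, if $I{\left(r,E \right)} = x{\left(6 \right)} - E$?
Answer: $i \sqrt{155} \approx 12.45 i$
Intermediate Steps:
$x{\left(M \right)} = 0$
$X = -3$ ($X = 7 - 10 = -3$)
$C{\left(l \right)} = 3 + l$ ($C{\left(l \right)} = 1 \left(3 + l\right) = 3 + l$)
$I{\left(r,E \right)} = - E$ ($I{\left(r,E \right)} = 0 - E = - E$)
$\sqrt{C{\left(-150 \right)} + I{\left(X,w{\left(8 \right)} \right)}} = \sqrt{\left(3 - 150\right) - 8} = \sqrt{-147 - 8} = \sqrt{-155} = i \sqrt{155}$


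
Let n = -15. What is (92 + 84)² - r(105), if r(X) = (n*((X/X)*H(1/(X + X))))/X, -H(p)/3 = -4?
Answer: 216844/7 ≈ 30978.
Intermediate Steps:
H(p) = 12 (H(p) = -3*(-4) = 12)
r(X) = -180/X (r(X) = (-15*X/X*12)/X = (-15*12)/X = -180/X)
(92 + 84)² - r(105) = (92 + 84)² - (-180)/105 = 176² - (-180)/105 = 30976 - 1*(-12/7) = 30976 + 12/7 = 216844/7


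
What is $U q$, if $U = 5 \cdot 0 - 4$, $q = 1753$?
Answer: $-7012$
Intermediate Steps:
$U = -4$ ($U = 0 - 4 = -4$)
$U q = \left(-4\right) 1753 = -7012$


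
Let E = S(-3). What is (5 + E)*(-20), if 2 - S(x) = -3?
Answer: -200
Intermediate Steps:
S(x) = 5 (S(x) = 2 - 1*(-3) = 2 + 3 = 5)
E = 5
(5 + E)*(-20) = (5 + 5)*(-20) = 10*(-20) = -200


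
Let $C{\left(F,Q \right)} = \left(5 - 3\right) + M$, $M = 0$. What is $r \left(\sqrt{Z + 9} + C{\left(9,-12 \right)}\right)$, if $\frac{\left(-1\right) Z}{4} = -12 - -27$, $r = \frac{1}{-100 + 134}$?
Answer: $\frac{1}{17} + \frac{i \sqrt{51}}{34} \approx 0.058824 + 0.21004 i$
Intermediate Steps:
$r = \frac{1}{34} \approx 0.029412$
$Z = -60$ ($Z = - 4 \left(-12 - -27\right) = - 4 \left(-12 + 27\right) = \left(-4\right) 15 = -60$)
$C{\left(F,Q \right)} = 2$ ($C{\left(F,Q \right)} = \left(5 - 3\right) + 0 = 2 + 0 = 2$)
$r \left(\sqrt{Z + 9} + C{\left(9,-12 \right)}\right) = \frac{\sqrt{-60 + 9} + 2}{34} = \frac{\sqrt{-51} + 2}{34} = \frac{i \sqrt{51} + 2}{34} = \frac{2 + i \sqrt{51}}{34} = \frac{1}{17} + \frac{i \sqrt{51}}{34}$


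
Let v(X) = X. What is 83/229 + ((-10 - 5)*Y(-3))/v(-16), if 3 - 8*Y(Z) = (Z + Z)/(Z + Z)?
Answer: 8747/14656 ≈ 0.59682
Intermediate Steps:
Y(Z) = 1/4 (Y(Z) = 3/8 - (Z + Z)/(8*(Z + Z)) = 3/8 - 2*Z/(8*(2*Z)) = 3/8 - 2*Z*1/(2*Z)/8 = 3/8 - 1/8*1 = 3/8 - 1/8 = 1/4)
83/229 + ((-10 - 5)*Y(-3))/v(-16) = 83/229 + ((-10 - 5)*(1/4))/(-16) = 83*(1/229) - 15*1/4*(-1/16) = 83/229 - 15/4*(-1/16) = 83/229 + 15/64 = 8747/14656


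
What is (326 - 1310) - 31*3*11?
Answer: -2007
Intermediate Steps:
(326 - 1310) - 31*3*11 = -984 - 93*11 = -984 - 1023 = -2007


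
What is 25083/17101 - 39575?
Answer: -676746992/17101 ≈ -39574.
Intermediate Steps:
25083/17101 - 39575 = -676746992/17101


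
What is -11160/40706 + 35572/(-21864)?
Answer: -211499509/111249498 ≈ -1.9011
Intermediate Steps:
-11160/40706 + 35572/(-21864) = -11160*1/40706 + 35572*(-1/21864) = -5580/20353 - 8893/5466 = -211499509/111249498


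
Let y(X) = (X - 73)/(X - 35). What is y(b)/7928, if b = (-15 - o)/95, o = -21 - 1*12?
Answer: 6917/26217896 ≈ 0.00026383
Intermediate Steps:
o = -33 (o = -21 - 12 = -33)
b = 18/95 (b = (-15 - 1*(-33))/95 = (-15 + 33)*(1/95) = 18*(1/95) = 18/95 ≈ 0.18947)
y(X) = (-73 + X)/(-35 + X)
y(b)/7928 = ((-73 + 18/95)/(-35 + 18/95))/7928 = (-6917/95/(-3307/95))*(1/7928) = -95/3307*(-6917/95)*(1/7928) = (6917/3307)*(1/7928) = 6917/26217896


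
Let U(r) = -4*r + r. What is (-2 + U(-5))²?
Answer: 169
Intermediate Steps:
U(r) = -3*r
(-2 + U(-5))² = (-2 - 3*(-5))² = (-2 + 15)² = 13² = 169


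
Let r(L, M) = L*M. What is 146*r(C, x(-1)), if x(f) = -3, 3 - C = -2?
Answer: -2190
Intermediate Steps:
C = 5 (C = 3 - 1*(-2) = 3 + 2 = 5)
146*r(C, x(-1)) = 146*(5*(-3)) = 146*(-15) = -2190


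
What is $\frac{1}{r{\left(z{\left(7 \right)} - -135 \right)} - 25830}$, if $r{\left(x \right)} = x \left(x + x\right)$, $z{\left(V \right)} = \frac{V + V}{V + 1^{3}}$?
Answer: $\frac{8}{92569} \approx 8.6422 \cdot 10^{-5}$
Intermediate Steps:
$z{\left(V \right)} = \frac{2 V}{1 + V}$ ($z{\left(V \right)} = \frac{2 V}{V + 1} = \frac{2 V}{1 + V}$)
$r{\left(x \right)} = 2 x^{2}$ ($r{\left(x \right)} = x 2 x = 2 x^{2}$)
$\frac{1}{r{\left(z{\left(7 \right)} - -135 \right)} - 25830} = \frac{1}{2 \left(2 \cdot 7 \frac{1}{1 + 7} - -135\right)^{2} - 25830} = \frac{1}{2 \left(2 \cdot 7 \cdot \frac{1}{8} + 135\right)^{2} - 25830} = \frac{1}{2 \left(\frac{7}{4} + 135\right)^{2} - 25830} = \frac{1}{2 \left(\frac{547}{4}\right)^{2} - 25830} = \frac{1}{2 \cdot \frac{299209}{16} - 25830} = \frac{1}{\frac{299209}{8} - 25830} = \frac{1}{\frac{92569}{8}} = \frac{8}{92569}$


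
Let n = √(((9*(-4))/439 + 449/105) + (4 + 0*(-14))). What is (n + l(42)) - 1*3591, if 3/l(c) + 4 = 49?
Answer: -53864/15 + √17410588545/46095 ≈ -3588.1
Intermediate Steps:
l(c) = 1/15 (l(c) = 3/(-4 + 49) = 3/45 = 3*(1/45) = 1/15)
n = √17410588545/46095 (n = √((-36*1/439 + 449*(1/105)) + (4 + 0)) = √((-36/439 + 449/105) + 4) = √(193331/46095 + 4) = √(377711/46095) = √17410588545/46095 ≈ 2.8625)
(n + l(42)) - 1*3591 = (√17410588545/46095 + 1/15) - 1*3591 = (1/15 + √17410588545/46095) - 3591 = -53864/15 + √17410588545/46095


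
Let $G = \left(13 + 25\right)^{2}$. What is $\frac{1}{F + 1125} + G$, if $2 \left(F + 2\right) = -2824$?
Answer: $\frac{417315}{289} \approx 1444.0$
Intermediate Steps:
$F = -1414$ ($F = -2 + \frac{1}{2} \left(-2824\right) = -2 - 1412 = -1414$)
$G = 1444$ ($G = 38^{2} = 1444$)
$\frac{1}{F + 1125} + G = \frac{1}{-1414 + 1125} + 1444 = \frac{1}{-289} + 1444 = - \frac{1}{289} + 1444 = \frac{417315}{289}$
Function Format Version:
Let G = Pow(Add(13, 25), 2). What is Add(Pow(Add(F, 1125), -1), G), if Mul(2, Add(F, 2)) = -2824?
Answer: Rational(417315, 289) ≈ 1444.0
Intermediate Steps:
F = -1414 (F = Add(-2, Mul(Rational(1, 2), -2824)) = Add(-2, -1412) = -1414)
G = 1444 (G = Pow(38, 2) = 1444)
Add(Pow(Add(F, 1125), -1), G) = Add(Pow(Add(-1414, 1125), -1), 1444) = Add(Pow(-289, -1), 1444) = Add(Rational(-1, 289), 1444) = Rational(417315, 289)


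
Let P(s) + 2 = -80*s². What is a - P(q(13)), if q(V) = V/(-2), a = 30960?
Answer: 34342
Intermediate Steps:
q(V) = -V/2 (q(V) = V*(-½) = -V/2)
P(s) = -2 - 80*s²
a - P(q(13)) = 30960 - (-2 - 80*(-½*13)²) = 30960 - (-2 - 80*(-13/2)²) = 30960 - (-2 - 80*169/4) = 30960 - (-2 - 3380) = 30960 - 1*(-3382) = 30960 + 3382 = 34342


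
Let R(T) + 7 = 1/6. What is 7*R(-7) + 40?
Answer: -47/6 ≈ -7.8333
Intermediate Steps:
R(T) = -41/6 (R(T) = -7 + 1/6 = -7 + 1*(⅙) = -7 + ⅙ = -41/6)
7*R(-7) + 40 = 7*(-41/6) + 40 = -287/6 + 40 = -47/6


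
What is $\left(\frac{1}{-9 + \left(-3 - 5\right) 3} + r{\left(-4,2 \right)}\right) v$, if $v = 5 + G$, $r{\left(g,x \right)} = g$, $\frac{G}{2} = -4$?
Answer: $\frac{133}{11} \approx 12.091$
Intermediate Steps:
$G = -8$ ($G = 2 \left(-4\right) = -8$)
$v = -3$ ($v = 5 - 8 = -3$)
$\left(\frac{1}{-9 + \left(-3 - 5\right) 3} + r{\left(-4,2 \right)}\right) v = \left(\frac{1}{-9 + \left(-3 - 5\right) 3} - 4\right) \left(-3\right) = \left(\frac{1}{-9 - 24} - 4\right) \left(-3\right) = \left(\frac{1}{-33} - 4\right) \left(-3\right) = \left(- \frac{1}{33} - 4\right) \left(-3\right) = \left(- \frac{133}{33}\right) \left(-3\right) = \frac{133}{11}$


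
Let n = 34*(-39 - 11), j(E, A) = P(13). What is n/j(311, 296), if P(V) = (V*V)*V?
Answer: -1700/2197 ≈ -0.77378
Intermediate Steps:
P(V) = V³ (P(V) = V²*V = V³)
j(E, A) = 2197 (j(E, A) = 13³ = 2197)
n = -1700 (n = 34*(-50) = -1700)
n/j(311, 296) = -1700/2197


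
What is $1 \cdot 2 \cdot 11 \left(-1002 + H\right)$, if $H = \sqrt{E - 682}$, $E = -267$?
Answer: $-22044 + 22 i \sqrt{949} \approx -22044.0 + 677.73 i$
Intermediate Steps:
$H = i \sqrt{949}$ ($H = \sqrt{-267 - 682} = \sqrt{-949} = i \sqrt{949} \approx 30.806 i$)
$1 \cdot 2 \cdot 11 \left(-1002 + H\right) = 1 \cdot 2 \cdot 11 \left(-1002 + i \sqrt{949}\right) = 2 \cdot 11 \left(-1002 + i \sqrt{949}\right) = 22 \left(-1002 + i \sqrt{949}\right) = -22044 + 22 i \sqrt{949}$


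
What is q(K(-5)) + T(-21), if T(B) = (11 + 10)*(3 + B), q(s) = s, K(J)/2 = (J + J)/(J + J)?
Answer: -376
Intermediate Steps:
K(J) = 2 (K(J) = 2*((J + J)/(J + J)) = 2*((2*J)/((2*J))) = 2*((2*J)*(1/(2*J))) = 2*1 = 2)
T(B) = 63 + 21*B (T(B) = 21*(3 + B) = 63 + 21*B)
q(K(-5)) + T(-21) = 2 + (63 + 21*(-21)) = 2 + (63 - 441) = 2 - 378 = -376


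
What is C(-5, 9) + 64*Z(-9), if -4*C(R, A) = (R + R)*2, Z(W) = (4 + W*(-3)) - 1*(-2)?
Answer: 2117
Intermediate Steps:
Z(W) = 6 - 3*W (Z(W) = (4 - 3*W) + 2 = 6 - 3*W)
C(R, A) = -R (C(R, A) = -(R + R)*2/4 = -2*R*2/4 = -R)
C(-5, 9) + 64*Z(-9) = -1*(-5) + 64*(6 - 3*(-9)) = 5 + 64*(6 + 27) = 5 + 64*33 = 5 + 2112 = 2117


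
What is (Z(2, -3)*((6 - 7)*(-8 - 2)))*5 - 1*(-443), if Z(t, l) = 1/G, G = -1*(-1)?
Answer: 493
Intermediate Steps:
G = 1
Z(t, l) = 1 (Z(t, l) = 1/1 = 1)
(Z(2, -3)*((6 - 7)*(-8 - 2)))*5 - 1*(-443) = (1*((6 - 7)*(-8 - 2)))*5 - 1*(-443) = (1*(-1*(-10)))*5 + 443 = (1*10)*5 + 443 = 10*5 + 443 = 50 + 443 = 493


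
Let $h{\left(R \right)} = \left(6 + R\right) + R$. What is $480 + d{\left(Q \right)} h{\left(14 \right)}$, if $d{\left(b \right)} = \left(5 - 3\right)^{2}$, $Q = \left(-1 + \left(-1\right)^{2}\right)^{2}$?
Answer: $616$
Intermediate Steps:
$h{\left(R \right)} = 6 + 2 R$
$Q = 0$ ($Q = \left(-1 + 1\right)^{2} = 0^{2} = 0$)
$d{\left(b \right)} = 4$ ($d{\left(b \right)} = 2^{2} = 4$)
$480 + d{\left(Q \right)} h{\left(14 \right)} = 480 + 4 \left(6 + 2 \cdot 14\right) = 480 + 4 \left(6 + 28\right) = 480 + 4 \cdot 34 = 480 + 136 = 616$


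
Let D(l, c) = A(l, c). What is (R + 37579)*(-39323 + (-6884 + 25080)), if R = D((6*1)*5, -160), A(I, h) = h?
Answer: -790551213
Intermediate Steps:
D(l, c) = c
R = -160
(R + 37579)*(-39323 + (-6884 + 25080)) = (-160 + 37579)*(-39323 + (-6884 + 25080)) = 37419*(-39323 + 18196) = 37419*(-21127) = -790551213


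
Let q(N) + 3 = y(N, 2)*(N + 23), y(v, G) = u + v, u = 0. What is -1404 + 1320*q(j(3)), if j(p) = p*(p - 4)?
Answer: -84564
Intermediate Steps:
y(v, G) = v (y(v, G) = 0 + v = v)
j(p) = p*(-4 + p)
q(N) = -3 + N*(23 + N) (q(N) = -3 + N*(N + 23) = -3 + N*(23 + N))
-1404 + 1320*q(j(3)) = -1404 + 1320*(-3 + (3*(-4 + 3))² + 23*(3*(-4 + 3))) = -1404 + 1320*(-3 + (3*(-1))² + 23*(3*(-1))) = -1404 + 1320*(-3 + (-3)² + 23*(-3)) = -1404 + 1320*(-3 + 9 - 69) = -1404 + 1320*(-63) = -1404 - 83160 = -84564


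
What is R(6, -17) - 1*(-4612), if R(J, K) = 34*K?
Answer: 4034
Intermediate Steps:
R(6, -17) - 1*(-4612) = 34*(-17) - 1*(-4612) = -578 + 4612 = 4034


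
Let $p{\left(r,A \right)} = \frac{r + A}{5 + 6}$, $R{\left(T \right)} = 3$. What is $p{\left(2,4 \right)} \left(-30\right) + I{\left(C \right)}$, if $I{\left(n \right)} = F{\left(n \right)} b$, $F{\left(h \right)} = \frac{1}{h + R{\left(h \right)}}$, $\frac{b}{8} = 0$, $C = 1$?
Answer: $- \frac{180}{11} \approx -16.364$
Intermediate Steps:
$b = 0$ ($b = 8 \cdot 0 = 0$)
$F{\left(h \right)} = \frac{1}{3 + h}$ ($F{\left(h \right)} = \frac{1}{h + 3} = \frac{1}{3 + h}$)
$p{\left(r,A \right)} = \frac{A}{11} + \frac{r}{11}$ ($p{\left(r,A \right)} = \frac{A + r}{11} = \left(A + r\right) \frac{1}{11} = \frac{A}{11} + \frac{r}{11}$)
$I{\left(n \right)} = 0$ ($I{\left(n \right)} = \frac{1}{3 + n} 0 = 0$)
$p{\left(2,4 \right)} \left(-30\right) + I{\left(C \right)} = \left(\frac{1}{11} \cdot 4 + \frac{1}{11} \cdot 2\right) \left(-30\right) + 0 = \left(\frac{4}{11} + \frac{2}{11}\right) \left(-30\right) + 0 = \frac{6}{11} \left(-30\right) + 0 = - \frac{180}{11} + 0 = - \frac{180}{11}$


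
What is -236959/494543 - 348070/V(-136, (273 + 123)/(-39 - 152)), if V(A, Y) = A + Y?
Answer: 16435823540581/6521043998 ≈ 2520.4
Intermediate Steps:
-236959/494543 - 348070/V(-136, (273 + 123)/(-39 - 152)) = -236959/494543 - 348070/(-136 + (273 + 123)/(-39 - 152)) = -236959*1/494543 - 348070/(-136 + 396/(-191)) = -236959/494543 - 348070/(-136 + 396*(-1/191)) = -236959/494543 - 348070/(-136 - 396/191) = -236959/494543 - 348070/(-26372/191) = -236959/494543 - 348070*(-191/26372) = -236959/494543 + 33240685/13186 = 16435823540581/6521043998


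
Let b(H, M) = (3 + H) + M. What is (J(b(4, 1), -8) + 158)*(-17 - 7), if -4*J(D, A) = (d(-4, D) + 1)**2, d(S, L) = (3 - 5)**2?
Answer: -3642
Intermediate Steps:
b(H, M) = 3 + H + M
d(S, L) = 4 (d(S, L) = (-2)**2 = 4)
J(D, A) = -25/4 (J(D, A) = -(4 + 1)**2/4 = -1/4*5**2 = -1/4*25 = -25/4)
(J(b(4, 1), -8) + 158)*(-17 - 7) = (-25/4 + 158)*(-17 - 7) = (607/4)*(-24) = -3642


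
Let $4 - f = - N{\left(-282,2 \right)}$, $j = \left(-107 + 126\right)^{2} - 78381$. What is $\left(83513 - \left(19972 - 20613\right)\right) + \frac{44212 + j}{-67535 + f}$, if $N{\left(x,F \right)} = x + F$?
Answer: $\frac{5706600702}{67811} \approx 84155.0$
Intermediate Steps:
$N{\left(x,F \right)} = F + x$
$j = -78020$ ($j = 19^{2} - 78381 = 361 - 78381 = -78020$)
$f = -276$ ($f = 4 - - (2 - 282) = 4 - \left(-1\right) \left(-280\right) = 4 - 280 = -276$)
$\left(83513 - \left(19972 - 20613\right)\right) + \frac{44212 + j}{-67535 + f} = \left(83513 - \left(19972 - 20613\right)\right) + \frac{44212 - 78020}{-67535 - 276} = \left(83513 - \left(19972 - 20613\right)\right) - \frac{33808}{-67811} = \left(83513 - -641\right) - - \frac{33808}{67811} = \left(83513 + 641\right) + \frac{33808}{67811} = 84154 + \frac{33808}{67811} = \frac{5706600702}{67811}$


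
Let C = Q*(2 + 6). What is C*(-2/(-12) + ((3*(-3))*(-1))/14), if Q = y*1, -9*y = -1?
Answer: 136/189 ≈ 0.71958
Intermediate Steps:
y = ⅑ (y = -⅑*(-1) = ⅑ ≈ 0.11111)
Q = ⅑ (Q = (⅑)*1 = ⅑ ≈ 0.11111)
C = 8/9 (C = (2 + 6)/9 = (⅑)*8 = 8/9 ≈ 0.88889)
C*(-2/(-12) + ((3*(-3))*(-1))/14) = 8*(-2/(-12) + ((3*(-3))*(-1))/14)/9 = 8*(-2*(-1/12) - 9*(-1)*(1/14))/9 = 8*(⅙ + 9*(1/14))/9 = 8*(⅙ + 9/14)/9 = (8/9)*(17/21) = 136/189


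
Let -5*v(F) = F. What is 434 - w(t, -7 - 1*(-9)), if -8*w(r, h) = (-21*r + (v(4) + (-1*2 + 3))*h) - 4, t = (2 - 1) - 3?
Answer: 2194/5 ≈ 438.80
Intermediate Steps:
v(F) = -F/5
t = -2 (t = 1 - 3 = -2)
w(r, h) = 1/2 - h/40 + 21*r/8 (w(r, h) = -((-21*r + (-1/5*4 + (-1*2 + 3))*h) - 4)/8 = -((-21*r + (-4/5 + (-2 + 3))*h) - 4)/8 = -((-21*r + (-4/5 + 1)*h) - 4)/8 = -((-21*r + h/5) - 4)/8 = -(-4 - 21*r + h/5)/8 = 1/2 - h/40 + 21*r/8)
434 - w(t, -7 - 1*(-9)) = 434 - (1/2 - (-7 - 1*(-9))/40 + (21/8)*(-2)) = 434 - (1/2 - (-7 + 9)/40 - 21/4) = 434 - (1/2 - 1/40*2 - 21/4) = 434 - (1/2 - 1/20 - 21/4) = 434 - 1*(-24/5) = 434 + 24/5 = 2194/5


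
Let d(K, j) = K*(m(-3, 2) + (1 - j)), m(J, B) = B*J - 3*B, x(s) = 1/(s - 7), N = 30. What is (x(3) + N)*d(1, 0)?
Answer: -1309/4 ≈ -327.25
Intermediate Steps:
x(s) = 1/(-7 + s)
m(J, B) = -3*B + B*J
d(K, j) = K*(-11 - j) (d(K, j) = K*(2*(-3 - 3) + (1 - j)) = K*(2*(-6) + (1 - j)) = K*(-12 + (1 - j)) = K*(-11 - j))
(x(3) + N)*d(1, 0) = (1/(-7 + 3) + 30)*(-1*1*(11 + 0)) = (1/(-4) + 30)*(-1*1*11) = (-¼ + 30)*(-11) = (119/4)*(-11) = -1309/4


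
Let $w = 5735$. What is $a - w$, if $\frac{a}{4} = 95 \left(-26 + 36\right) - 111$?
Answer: $-2379$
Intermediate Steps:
$a = 3356$ ($a = 4 \left(95 \left(-26 + 36\right) - 111\right) = 4 \left(95 \cdot 10 - 111\right) = 4 \left(950 - 111\right) = 4 \cdot 839 = 3356$)
$a - w = 3356 - 5735 = -2379$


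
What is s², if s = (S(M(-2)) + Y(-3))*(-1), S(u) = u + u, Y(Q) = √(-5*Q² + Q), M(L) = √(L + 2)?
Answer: -48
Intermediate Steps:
M(L) = √(2 + L)
Y(Q) = √(Q - 5*Q²)
S(u) = 2*u
s = -4*I*√3 (s = (2*√(2 - 2) + √(-3*(1 - 5*(-3))))*(-1) = (2*√0 + √(-3*(1 + 15)))*(-1) = (2*0 + √(-3*16))*(-1) = (0 + √(-48))*(-1) = (0 + 4*I*√3)*(-1) = (4*I*√3)*(-1) = -4*I*√3 ≈ -6.9282*I)
s² = (-4*I*√3)² = -48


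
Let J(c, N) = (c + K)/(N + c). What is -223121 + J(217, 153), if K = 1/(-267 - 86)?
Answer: -2914175721/13061 ≈ -2.2312e+5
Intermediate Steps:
K = -1/353 (K = 1/(-353) = -1/353 ≈ -0.0028329)
J(c, N) = (-1/353 + c)/(N + c) (J(c, N) = (c - 1/353)/(N + c) = (-1/353 + c)/(N + c))
-223121 + J(217, 153) = -223121 + (-1/353 + 217)/(153 + 217) = -223121 + (76600/353)/370 = -223121 + (1/370)*(76600/353) = -223121 + 7660/13061 = -2914175721/13061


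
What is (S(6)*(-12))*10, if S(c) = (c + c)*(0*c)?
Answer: 0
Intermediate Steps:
S(c) = 0 (S(c) = (2*c)*0 = 0)
(S(6)*(-12))*10 = (0*(-12))*10 = 0*10 = 0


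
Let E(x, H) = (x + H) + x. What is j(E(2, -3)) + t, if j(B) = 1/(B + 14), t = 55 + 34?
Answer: 1336/15 ≈ 89.067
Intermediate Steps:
E(x, H) = H + 2*x (E(x, H) = (H + x) + x = H + 2*x)
t = 89
j(B) = 1/(14 + B)
j(E(2, -3)) + t = 1/(14 + (-3 + 2*2)) + 89 = 1/(14 + (-3 + 4)) + 89 = 1/(14 + 1) + 89 = 1/15 + 89 = 1336/15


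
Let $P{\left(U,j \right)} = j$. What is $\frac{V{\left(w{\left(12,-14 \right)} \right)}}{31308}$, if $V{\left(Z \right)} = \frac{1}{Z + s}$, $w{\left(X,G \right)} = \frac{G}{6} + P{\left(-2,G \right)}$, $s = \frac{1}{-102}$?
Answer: $- \frac{17}{8698406} \approx -1.9544 \cdot 10^{-6}$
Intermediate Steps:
$s = - \frac{1}{102} \approx -0.0098039$
$w{\left(X,G \right)} = \frac{7 G}{6}$ ($w{\left(X,G \right)} = \frac{G}{6} + G = \frac{7 G}{6}$)
$V{\left(Z \right)} = \frac{1}{- \frac{1}{102} + Z}$ ($V{\left(Z \right)} = \frac{1}{Z - \frac{1}{102}} = \frac{1}{- \frac{1}{102} + Z}$)
$\frac{V{\left(w{\left(12,-14 \right)} \right)}}{31308} = \frac{102 \frac{1}{-1 + 102 \cdot \frac{7}{6} \left(-14\right)}}{31308} = \frac{102}{-1 + 102 \left(- \frac{49}{3}\right)} \frac{1}{31308} = \frac{102}{-1 - 1666} \cdot \frac{1}{31308} = \frac{102}{-1667} \cdot \frac{1}{31308} = 102 \left(- \frac{1}{1667}\right) \frac{1}{31308} = \left(- \frac{102}{1667}\right) \frac{1}{31308} = - \frac{17}{8698406}$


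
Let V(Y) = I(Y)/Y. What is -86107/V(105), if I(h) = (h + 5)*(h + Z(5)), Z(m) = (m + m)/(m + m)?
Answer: -1808247/2332 ≈ -775.41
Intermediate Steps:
Z(m) = 1 (Z(m) = (2*m)/((2*m)) = (2*m)*(1/(2*m)) = 1)
I(h) = (1 + h)*(5 + h) (I(h) = (h + 5)*(h + 1) = (5 + h)*(1 + h) = (1 + h)*(5 + h))
V(Y) = (5 + Y² + 6*Y)/Y
-86107/V(105) = -86107/(6 + 105 + 5/105) = -86107/(6 + 105 + 5*(1/105)) = -86107/(6 + 105 + 1/21) = -86107/2332/21 = -86107*21/2332 = -1808247/2332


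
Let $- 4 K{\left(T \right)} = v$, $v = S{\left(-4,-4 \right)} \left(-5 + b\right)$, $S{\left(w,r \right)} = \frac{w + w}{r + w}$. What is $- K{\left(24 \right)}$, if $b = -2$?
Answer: $- \frac{7}{4} \approx -1.75$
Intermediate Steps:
$S{\left(w,r \right)} = \frac{2 w}{r + w}$
$v = -7$ ($v = 2 \left(-4\right) \frac{1}{-4 - 4} \left(-5 - 2\right) = 2 \left(-4\right) \frac{1}{-8} \left(-7\right) = 2 \left(-4\right) \left(- \frac{1}{8}\right) \left(-7\right) = 1 \left(-7\right) = -7$)
$K{\left(T \right)} = \frac{7}{4}$ ($K{\left(T \right)} = \left(- \frac{1}{4}\right) \left(-7\right) = \frac{7}{4}$)
$- K{\left(24 \right)} = \left(-1\right) \frac{7}{4} = - \frac{7}{4}$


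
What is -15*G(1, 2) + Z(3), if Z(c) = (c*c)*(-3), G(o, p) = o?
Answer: -42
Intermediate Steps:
Z(c) = -3*c² (Z(c) = c²*(-3) = -3*c²)
-15*G(1, 2) + Z(3) = -15*1 - 3*3² = -15 - 3*9 = -15 - 27 = -42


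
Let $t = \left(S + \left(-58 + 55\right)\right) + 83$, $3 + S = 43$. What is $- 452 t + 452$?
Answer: $-53788$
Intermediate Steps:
$S = 40$ ($S = -3 + 43 = 40$)
$t = 120$ ($t = \left(40 + \left(-58 + 55\right)\right) + 83 = \left(40 - 3\right) + 83 = 37 + 83 = 120$)
$- 452 t + 452 = \left(-452\right) 120 + 452 = -54240 + 452 = -53788$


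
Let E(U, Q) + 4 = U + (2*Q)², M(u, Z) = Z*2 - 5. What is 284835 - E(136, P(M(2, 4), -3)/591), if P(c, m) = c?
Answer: 11049038723/38809 ≈ 2.8470e+5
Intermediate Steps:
M(u, Z) = -5 + 2*Z (M(u, Z) = 2*Z - 5 = -5 + 2*Z)
E(U, Q) = -4 + U + 4*Q² (E(U, Q) = -4 + (U + (2*Q)²) = -4 + (U + 4*Q²) = -4 + U + 4*Q²)
284835 - E(136, P(M(2, 4), -3)/591) = 284835 - (-4 + 136 + 4*((-5 + 2*4)/591)²) = 284835 - (-4 + 136 + 4*((-5 + 8)*(1/591))²) = 284835 - (-4 + 136 + 4*(3*(1/591))²) = 284835 - (-4 + 136 + 4*(1/197)²) = 284835 - (-4 + 136 + 4*(1/38809)) = 284835 - (-4 + 136 + 4/38809) = 284835 - 1*5122792/38809 = 284835 - 5122792/38809 = 11049038723/38809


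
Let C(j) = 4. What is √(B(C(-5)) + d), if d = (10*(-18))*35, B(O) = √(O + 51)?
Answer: √(-6300 + √55) ≈ 79.326*I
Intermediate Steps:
B(O) = √(51 + O)
d = -6300 (d = -180*35 = -6300)
√(B(C(-5)) + d) = √(√(51 + 4) - 6300) = √(√55 - 6300) = √(-6300 + √55)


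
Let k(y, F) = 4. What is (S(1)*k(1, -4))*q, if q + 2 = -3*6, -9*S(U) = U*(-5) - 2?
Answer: -560/9 ≈ -62.222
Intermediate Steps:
S(U) = 2/9 + 5*U/9 (S(U) = -(U*(-5) - 2)/9 = -(-5*U - 2)/9 = -(-2 - 5*U)/9 = 2/9 + 5*U/9)
q = -20 (q = -2 - 3*6 = -2 - 18 = -20)
(S(1)*k(1, -4))*q = ((2/9 + (5/9)*1)*4)*(-20) = ((2/9 + 5/9)*4)*(-20) = ((7/9)*4)*(-20) = (28/9)*(-20) = -560/9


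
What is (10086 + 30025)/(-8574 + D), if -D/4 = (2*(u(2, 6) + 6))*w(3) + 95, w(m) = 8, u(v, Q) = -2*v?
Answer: -40111/9082 ≈ -4.4165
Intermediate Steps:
D = -508 (D = -4*((2*(-2*2 + 6))*8 + 95) = -4*((2*(-4 + 6))*8 + 95) = -4*((2*2)*8 + 95) = -4*(4*8 + 95) = -4*(32 + 95) = -4*127 = -508)
(10086 + 30025)/(-8574 + D) = (10086 + 30025)/(-8574 - 508) = 40111/(-9082) = 40111*(-1/9082) = -40111/9082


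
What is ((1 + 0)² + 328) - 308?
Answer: 21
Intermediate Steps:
((1 + 0)² + 328) - 308 = (1² + 328) - 308 = (1 + 328) - 308 = 329 - 308 = 21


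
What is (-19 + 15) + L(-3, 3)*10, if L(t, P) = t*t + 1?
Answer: 96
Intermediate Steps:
L(t, P) = 1 + t² (L(t, P) = t² + 1 = 1 + t²)
(-19 + 15) + L(-3, 3)*10 = (-19 + 15) + (1 + (-3)²)*10 = -4 + (1 + 9)*10 = -4 + 10*10 = -4 + 100 = 96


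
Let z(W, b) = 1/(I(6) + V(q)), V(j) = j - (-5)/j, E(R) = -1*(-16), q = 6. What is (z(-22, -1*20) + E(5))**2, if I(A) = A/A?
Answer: 574564/2209 ≈ 260.10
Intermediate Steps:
I(A) = 1
E(R) = 16
V(j) = j + 5/j
z(W, b) = 6/47 (z(W, b) = 1/(1 + (6 + 5/6)) = 1/(1 + 41/6) = 1/(47/6) = 6/47)
(z(-22, -1*20) + E(5))**2 = (6/47 + 16)**2 = (758/47)**2 = 574564/2209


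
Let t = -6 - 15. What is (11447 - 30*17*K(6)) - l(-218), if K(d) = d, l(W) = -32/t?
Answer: 176095/21 ≈ 8385.5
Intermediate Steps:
t = -21
l(W) = 32/21 (l(W) = -32/(-21) = -32*(-1/21) = 32/21)
(11447 - 30*17*K(6)) - l(-218) = (11447 - 30*17*6) - 1*32/21 = (11447 - 510*6) - 32/21 = (11447 - 1*3060) - 32/21 = (11447 - 3060) - 32/21 = 8387 - 32/21 = 176095/21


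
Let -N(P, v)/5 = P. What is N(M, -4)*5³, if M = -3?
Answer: 1875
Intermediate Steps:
N(P, v) = -5*P
N(M, -4)*5³ = -5*(-3)*5³ = 15*125 = 1875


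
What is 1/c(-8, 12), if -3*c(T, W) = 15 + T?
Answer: -3/7 ≈ -0.42857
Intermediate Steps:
c(T, W) = -5 - T/3 (c(T, W) = -(15 + T)/3 = -5 - T/3)
1/c(-8, 12) = 1/(-5 - ⅓*(-8)) = 1/(-5 + 8/3) = 1/(-7/3) = -3/7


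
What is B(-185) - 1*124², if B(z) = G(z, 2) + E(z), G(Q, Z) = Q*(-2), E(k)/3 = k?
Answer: -15561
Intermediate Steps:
E(k) = 3*k
G(Q, Z) = -2*Q
B(z) = z (B(z) = -2*z + 3*z = z)
B(-185) - 1*124² = -185 - 1*124² = -185 - 1*15376 = -185 - 15376 = -15561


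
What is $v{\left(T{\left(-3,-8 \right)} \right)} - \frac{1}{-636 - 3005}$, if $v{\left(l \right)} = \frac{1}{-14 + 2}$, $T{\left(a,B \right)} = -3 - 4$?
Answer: $- \frac{3629}{43692} \approx -0.083059$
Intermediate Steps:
$T{\left(a,B \right)} = -7$ ($T{\left(a,B \right)} = -3 - 4 = -7$)
$v{\left(l \right)} = - \frac{1}{12}$ ($v{\left(l \right)} = \frac{1}{-12} = - \frac{1}{12}$)
$v{\left(T{\left(-3,-8 \right)} \right)} - \frac{1}{-636 - 3005} = - \frac{1}{12} - \frac{1}{-636 - 3005} = - \frac{1}{12} - \frac{1}{-3641} = - \frac{1}{12} - - \frac{1}{3641} = - \frac{1}{12} + \frac{1}{3641} = - \frac{3629}{43692}$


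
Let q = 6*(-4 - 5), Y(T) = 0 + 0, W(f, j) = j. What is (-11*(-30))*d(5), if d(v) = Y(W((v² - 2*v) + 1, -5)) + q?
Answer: -17820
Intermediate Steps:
Y(T) = 0
q = -54 (q = 6*(-9) = -54)
d(v) = -54 (d(v) = 0 - 54 = -54)
(-11*(-30))*d(5) = -11*(-30)*(-54) = 330*(-54) = -17820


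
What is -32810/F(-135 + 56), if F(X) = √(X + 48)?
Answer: 32810*I*√31/31 ≈ 5892.9*I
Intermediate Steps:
F(X) = √(48 + X)
-32810/F(-135 + 56) = -32810/√(48 + (-135 + 56)) = -32810/√(48 - 79) = -32810*(-I*√31/31) = -(-32810)*I*√31/31 = 32810*I*√31/31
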